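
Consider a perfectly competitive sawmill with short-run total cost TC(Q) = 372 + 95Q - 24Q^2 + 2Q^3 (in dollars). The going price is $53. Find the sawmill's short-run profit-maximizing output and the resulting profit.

Profit = -$176 at Q = 7

AVC = 95 - 24Q + 2Q^2; min AVC = $23 at Q = 6. Since P = $53 ≥ min AVC, the firm produces.
MC = 95 - 48Q + 6Q^2. Setting P = MC and taking the root on the rising branch gives Q* = 7.
TR = 53·7 = 371. TC = 372 + 175 = 547. Profit = 371 − 547 = -$176.
That loss of $176 beats the $372 the firm would lose by shutting down; producing recovers $196 of fixed cost.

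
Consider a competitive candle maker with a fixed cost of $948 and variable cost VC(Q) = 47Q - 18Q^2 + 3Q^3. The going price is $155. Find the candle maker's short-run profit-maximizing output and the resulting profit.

AVC = 47 - 18Q + 3Q^2 has its minimum $20 at Q = 3; price $155 clears that bar, so the firm operates.
With MC = 47 - 36Q + 9Q^2, P = MC on the upward-sloping part at Q* = 6.
TR = 155·6 = 930. TC = 948 + 282 = 1230. Profit = 930 − 1230 = -$300.
Shutting down would mean losing the fixed cost of $948, so operating at a loss of $300 is better by $648.

Profit = -$300 at Q = 6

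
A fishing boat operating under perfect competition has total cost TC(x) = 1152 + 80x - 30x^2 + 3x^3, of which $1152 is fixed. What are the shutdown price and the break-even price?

Shutdown price = $5; break-even price = $176

AVC = 80 - 30x + 3x^2; minimized at x = 5, giving min AVC = $5. That is the shutdown price.
ATC = 1152/x + 80 - 30x + 3x^2. Setting dATC/dx = −1152/x^2 − 30 + 6x = 0 gives x = 8 (since 6·8^3 − 30·8^2 = 1152).
min ATC = 1152/8 + 80 − 30·8 + 3·8^2 = $176. That is the break-even price.
For $5 ≤ P < $176 the firm produces at a loss; below $5 it shuts down.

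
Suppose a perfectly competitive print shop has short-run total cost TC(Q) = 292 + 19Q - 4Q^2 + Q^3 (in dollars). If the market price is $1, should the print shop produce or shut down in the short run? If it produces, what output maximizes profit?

Shut down

Variable cost is VC = 19Q - 4Q^2 + Q^3, so AVC = VC/Q = 19 - 4Q + Q^2 and MC = dTC/dQ = 19 - 8Q + 3Q^2.
AVC is minimized where dAVC/dQ = -4 + 2Q = 0, at Q = 2; min AVC = 19 - 4·2 + 2^2 = $15.
Since P = $1 < min AVC = $15, price fails to cover variable cost at any output.
Best response: produce nothing and absorb the $292 fixed cost.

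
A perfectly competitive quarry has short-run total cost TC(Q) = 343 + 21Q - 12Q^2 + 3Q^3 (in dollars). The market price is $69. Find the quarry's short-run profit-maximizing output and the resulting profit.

AVC = 21 - 12Q + 3Q^2; min AVC = $9 at Q = 2. Since P = $69 ≥ min AVC, the firm produces.
With MC = 21 - 24Q + 9Q^2, P = MC on the upward-sloping part at Q* = 4.
TR = 69·4 = 276. TC = 343 + 84 = 427. Profit = 276 − 427 = -$151.
Shutting down would mean losing the fixed cost of $343, so operating at a loss of $151 is better by $192.

Profit = -$151 at Q = 4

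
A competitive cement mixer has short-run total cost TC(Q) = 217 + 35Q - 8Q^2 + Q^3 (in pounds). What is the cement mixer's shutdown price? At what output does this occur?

The firm shuts down when price falls below the minimum of average variable cost. AVC = VC/Q = 35 - 8Q + Q^2.
At the minimum of AVC, MC = AVC. MC = 35 - 16Q + 3Q^2; setting MC = AVC gives 2Q^2 - 8Q = 0, so Q = 4. min AVC = 19.
So the shutdown price is £19.

£19 per unit, at Q = 4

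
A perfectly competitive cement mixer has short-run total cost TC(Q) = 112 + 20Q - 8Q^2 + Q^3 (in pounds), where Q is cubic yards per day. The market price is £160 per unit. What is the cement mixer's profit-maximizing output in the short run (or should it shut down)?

Strip out fixed cost: VC = 20Q - 8Q^2 + Q^3. Then AVC = 20 - 8Q + Q^2 and MC = 20 - 16Q + 3Q^2.
AVC hits its minimum where MC = AVC, at Q = 4, giving min AVC = 20 - 8·4 + 4^2 = £4.
Since P = £160 ≥ min AVC = £4, price covers variable cost and the firm should produce.
Set P = MC: 160 = 20 - 16Q + 3Q^2 → -140 - 16Q + 3Q^2 = 0. The roots are Q = -14/3 and Q = 10; the profit-maximizing output is on the rising part of MC, so Q* = 10.
Check: AVC at Q = 10 is £40 ≤ P, so revenue covers variable cost.
Profit = P·Q − TC = 160·10 − 512 = £1088.

Produce at Q = 10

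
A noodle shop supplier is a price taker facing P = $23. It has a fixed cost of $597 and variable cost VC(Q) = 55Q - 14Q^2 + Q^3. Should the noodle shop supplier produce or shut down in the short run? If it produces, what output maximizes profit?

Strip out fixed cost: VC = 55Q - 14Q^2 + Q^3. Then AVC = 55 - 14Q + Q^2 and MC = 55 - 28Q + 3Q^2.
AVC is minimized where dAVC/dQ = -14 + 2Q = 0, at Q = 7; min AVC = 55 - 14·7 + 7^2 = $6.
Because $23 ≥ $6, revenue can cover variable cost; the firm operates.
P = MC gives 32 - 28Q + 3Q^2 = 0, with roots 4/3 and 8. Take the larger (rising MC): Q* = 8.
Check: AVC at Q = 8 is $7 ≤ P, so revenue covers variable cost.
Profit = P·Q − TC = 23·8 − 653 = -$469, a loss, but smaller than the $597 fixed cost the firm would lose by shutting down.

Produce at Q = 8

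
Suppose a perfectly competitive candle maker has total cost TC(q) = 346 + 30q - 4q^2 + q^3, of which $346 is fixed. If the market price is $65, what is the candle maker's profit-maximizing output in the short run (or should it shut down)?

Strip out fixed cost: VC = 30q - 4q^2 + q^3. Then AVC = 30 - 4q + q^2 and MC = 30 - 8q + 3q^2.
AVC hits its minimum where MC = AVC, at q = 2, giving min AVC = 30 - 4·2 + 2^2 = $26.
P = $65 exceeds min AVC = $26, so the firm stays open.
Solving P = MC: -35 - 8q + 3q^2 = 0 ⇒ q = -7/3 or 5. On the upward-sloping branch, q* = 5.
Check: AVC at q = 5 is $35 ≤ P, so revenue covers variable cost.
Profit = P·q − TC = 65·5 − 521 = -$196, a loss, but smaller than the $346 fixed cost the firm would lose by shutting down.

Produce at q = 5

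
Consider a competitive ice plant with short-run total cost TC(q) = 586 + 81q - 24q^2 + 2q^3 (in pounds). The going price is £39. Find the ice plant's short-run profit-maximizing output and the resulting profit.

Profit = -£390 at q = 7

AVC = 81 - 24q + 2q^2 has its minimum £9 at q = 6; price £39 clears that bar, so the firm operates.
With MC = 81 - 48q + 6q^2, P = MC on the upward-sloping part at q* = 7.
TR = 39·7 = 273. TC = 586 + 77 = 663. Profit = 273 − 663 = -£390.
Shutting down would mean losing the fixed cost of £586, so operating at a loss of £390 is better by £196.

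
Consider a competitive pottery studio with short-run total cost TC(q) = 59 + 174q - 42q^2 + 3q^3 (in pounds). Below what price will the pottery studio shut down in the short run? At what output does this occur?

£27 per unit, at q = 7

Short-run supply begins at min AVC. From VC = 174q - 42q^2 + 3q^3, AVC = 174 - 42q + 3q^2.
dAVC/dq = -42 + 6q = 0 gives q = 7. min AVC = 174 - 42·7 + 3·7^2 = 27.
The firm shuts down for any P below £27.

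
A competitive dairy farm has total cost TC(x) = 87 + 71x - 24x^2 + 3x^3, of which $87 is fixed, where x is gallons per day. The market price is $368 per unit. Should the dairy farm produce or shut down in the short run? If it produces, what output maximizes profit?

From TC, MC = TC'(x) = 71 - 48x + 9x^2 and AVC = VC/x = 71 - 24x + 3x^2.
AVC hits its minimum where MC = AVC, at x = 4, giving min AVC = 71 - 24·4 + 3·4^2 = $23.
Because $368 ≥ $23, revenue can cover variable cost; the firm operates.
Set P = MC: 368 = 71 - 48x + 9x^2 → -297 - 48x + 9x^2 = 0. The roots are x = -11/3 and x = 9; the profit-maximizing output is on the rising part of MC, so x* = 9.
Check: AVC at x = 9 is $98 ≤ P, so revenue covers variable cost.
Profit = P·x − TC = 368·9 − 969 = $2343.

Produce at x = 9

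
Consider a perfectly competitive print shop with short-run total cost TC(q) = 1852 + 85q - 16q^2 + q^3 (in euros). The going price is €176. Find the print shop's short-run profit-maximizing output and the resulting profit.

AVC = 85 - 16q + q^2 has its minimum €21 at q = 8; price €176 clears that bar, so the firm operates.
With MC = 85 - 32q + 3q^2, P = MC on the upward-sloping part at q* = 13.
TR = 176·13 = 2288. TC = 1852 + 598 = 2450. Profit = 2288 − 2450 = -€162.
Shutting down would mean losing the fixed cost of €1852, so operating at a loss of €162 is better by €1690.

Profit = -€162 at q = 13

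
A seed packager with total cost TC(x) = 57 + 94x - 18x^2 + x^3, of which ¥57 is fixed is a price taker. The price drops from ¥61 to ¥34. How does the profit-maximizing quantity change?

MC = 94 - 36x + 3x^2; the shutdown threshold is min AVC = ¥13 (at x = 9).
With P = ¥61 above the shutdown price, P = MC gives x = 11.
At P = ¥34 ≥ min AVC, set P = MC: x = 10. The firm stays open but cuts output.

Output falls from 11 to 10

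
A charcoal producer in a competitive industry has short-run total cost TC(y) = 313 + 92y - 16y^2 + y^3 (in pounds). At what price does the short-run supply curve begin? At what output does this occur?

£28 per unit, at y = 8

The shutdown price is the minimum of AVC. VC = 92y - 16y^2 + y^3, so AVC = 92 - 16y + y^2.
dAVC/dy = -16 + 2y = 0 gives y = 8. min AVC = 92 - 16·8 + 8^2 = 28.
For P < £28 the firm produces nothing.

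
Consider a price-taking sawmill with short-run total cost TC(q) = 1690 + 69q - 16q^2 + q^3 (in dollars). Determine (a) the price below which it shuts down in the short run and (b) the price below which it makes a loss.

Shutdown price = min AVC. AVC = 69 - 16q + q^2, with vertex at q = 8 and minimum $5.
ATC = 1690/q + 69 - 16q + q^2. Setting dATC/dq = −1690/q^2 − 16 + 2q = 0 gives q = 13 (since 2·13^3 − 16·13^2 = 1690).
min ATC = 1690/13 + 69 − 16·13 + 13^2 = $160. That is the break-even price.
For $5 ≤ P < $160 the firm produces at a loss; below $5 it shuts down.

Shutdown price = $5; break-even price = $160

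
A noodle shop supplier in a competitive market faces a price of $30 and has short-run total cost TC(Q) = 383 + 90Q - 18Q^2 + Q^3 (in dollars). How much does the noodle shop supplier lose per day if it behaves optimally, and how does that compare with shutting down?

AVC = 90 - 18Q + Q^2; min AVC = $9 at Q = 9. Since P = $30 ≥ min AVC, the firm produces.
With MC = 90 - 36Q + 3Q^2, P = MC on the upward-sloping part at Q* = 10.
TR = 30·10 = 300. TC = 383 + 100 = 483. Profit = 300 − 483 = -$183.
By producing, the firm covers all variable cost plus $200 of fixed cost; shutting down would lose the full $383.

Profit = -$183 at Q = 10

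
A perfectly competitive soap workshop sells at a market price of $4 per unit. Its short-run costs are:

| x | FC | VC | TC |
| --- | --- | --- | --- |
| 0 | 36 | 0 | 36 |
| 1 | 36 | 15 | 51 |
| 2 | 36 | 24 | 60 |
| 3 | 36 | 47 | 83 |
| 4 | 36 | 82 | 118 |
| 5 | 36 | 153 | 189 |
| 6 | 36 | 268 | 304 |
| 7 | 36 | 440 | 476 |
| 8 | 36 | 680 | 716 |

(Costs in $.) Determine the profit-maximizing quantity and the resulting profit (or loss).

x = 0 (shut down); profit = -$36

Compute π = P·x − TC at each output: x=0: -36; x=1: -47; x=2: -52; x=3: -71; x=4: -102; x=5: -169; x=6: -280; x=7: -448; x=8: -684.
Profit is highest at x = 0. Equivalently, the lowest AVC in the table is 24/2 ≈ $12 at x = 2, and P = $4 falls below it — price never covers variable cost, so the firm shuts down and loses only its fixed cost.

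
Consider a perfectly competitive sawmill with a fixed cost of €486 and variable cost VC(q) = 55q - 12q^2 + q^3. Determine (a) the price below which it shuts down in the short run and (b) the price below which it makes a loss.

Shutdown price = €19; break-even price = €82

AVC = 55 - 12q + q^2; minimized at q = 6, giving min AVC = €19. That is the shutdown price.
ATC = 486/q + 55 - 12q + q^2. Setting dATC/dq = −486/q^2 − 12 + 2q = 0 gives q = 9 (since 2·9^3 − 12·9^2 = 486).
min ATC = 486/9 + 55 − 12·9 + 9^2 = €82. That is the break-even price.
For €19 ≤ P < €82 the firm produces at a loss; below €19 it shuts down.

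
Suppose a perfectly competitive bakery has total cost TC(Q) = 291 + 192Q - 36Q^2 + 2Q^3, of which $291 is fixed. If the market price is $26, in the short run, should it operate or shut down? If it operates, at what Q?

Variable cost is VC = 192Q - 36Q^2 + 2Q^3, so AVC = VC/Q = 192 - 36Q + 2Q^2 and MC = dTC/dQ = 192 - 72Q + 6Q^2.
AVC is minimized where dAVC/dQ = -36 + 4Q = 0, at Q = 9; min AVC = 192 - 36·9 + 2·9^2 = $30.
Since P = $26 < min AVC = $30, price fails to cover variable cost at any output.
Shutting down limits the loss to fixed cost, $291.

Shut down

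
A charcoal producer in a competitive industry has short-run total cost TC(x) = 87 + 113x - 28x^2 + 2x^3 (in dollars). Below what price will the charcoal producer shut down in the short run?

$15 per unit

Short-run supply begins at min AVC. From VC = 113x - 28x^2 + 2x^3, AVC = 113 - 28x + 2x^2.
At the minimum of AVC, MC = AVC. MC = 113 - 56x + 6x^2; setting MC = AVC gives 4x^2 - 28x = 0, so x = 7. min AVC = 15.
So the shutdown price is $15.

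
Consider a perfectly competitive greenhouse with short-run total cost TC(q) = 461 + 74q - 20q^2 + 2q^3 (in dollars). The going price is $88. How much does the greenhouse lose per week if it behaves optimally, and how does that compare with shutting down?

AVC = 74 - 20q + 2q^2 has its minimum $24 at q = 5; price $88 clears that bar, so the firm operates.
MC = 74 - 40q + 6q^2. Setting P = MC and taking the root on the rising branch gives q* = 7.
TR = 88·7 = 616. TC = 461 + 224 = 685. Profit = 616 − 685 = -$69.
Shutting down would mean losing the fixed cost of $461, so operating at a loss of $69 is better by $392.

Profit = -$69 at q = 7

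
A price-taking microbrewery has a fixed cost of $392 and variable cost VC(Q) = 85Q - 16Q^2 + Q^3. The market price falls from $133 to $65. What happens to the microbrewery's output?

Output falls from 12 to 10

MC = 85 - 32Q + 3Q^2; the shutdown threshold is min AVC = $21 (at Q = 8).
With P = $133 above the shutdown price, P = MC gives Q = 12.
At P = $65 ≥ min AVC, set P = MC: Q = 10. The firm stays open but cuts output.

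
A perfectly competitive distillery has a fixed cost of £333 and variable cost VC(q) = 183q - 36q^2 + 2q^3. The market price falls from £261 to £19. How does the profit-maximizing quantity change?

Output falls from 13 to 0 (the firm shuts down)

MC = 183 - 72q + 6q^2; the shutdown threshold is min AVC = £21 (at q = 9).
At P = £261 ≥ min AVC, set P = MC on the rising branch: q = 13.
At P = £19 < min AVC = £21, price no longer covers variable cost at any output, so the firm shuts down: q = 0.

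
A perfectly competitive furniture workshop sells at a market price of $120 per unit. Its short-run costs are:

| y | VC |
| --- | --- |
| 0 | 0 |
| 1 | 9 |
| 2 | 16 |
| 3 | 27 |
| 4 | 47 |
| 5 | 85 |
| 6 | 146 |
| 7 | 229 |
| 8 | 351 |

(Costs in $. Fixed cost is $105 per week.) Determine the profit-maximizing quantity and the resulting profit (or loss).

Profit at each row (π = 120y − TC): y=0: -105; y=1: 6; y=2: 119; y=3: 228; y=4: 328; y=5: 410; y=6: 469; y=7: 506; y=8: 504.
Profit is maximized at y = 7. AVC there is 229/7 = $32.71 ≤ P, so producing beats shutting down (which would give -$105).

y = 7; profit = $506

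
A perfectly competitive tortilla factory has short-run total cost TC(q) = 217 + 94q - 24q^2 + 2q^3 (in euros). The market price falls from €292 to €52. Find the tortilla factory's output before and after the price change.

Output falls from 11 to 7

MC = 94 - 48q + 6q^2; the shutdown threshold is min AVC = €22 (at q = 6).
With P = €292 above the shutdown price, P = MC gives q = 11.
At P = €52 ≥ min AVC, set P = MC: q = 7. The firm stays open but cuts output.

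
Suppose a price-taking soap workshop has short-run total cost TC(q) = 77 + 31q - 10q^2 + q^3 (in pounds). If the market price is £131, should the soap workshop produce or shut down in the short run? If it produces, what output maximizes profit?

Variable cost is VC = 31q - 10q^2 + q^3, so AVC = VC/q = 31 - 10q + q^2 and MC = dTC/dq = 31 - 20q + 3q^2.
The AVC parabola has its vertex at q = 10/2 = 5, where AVC = 31 - 10·5 + 5^2 = £6.
Since P = £131 ≥ min AVC = £6, price covers variable cost and the firm should produce.
Set P = MC: 131 = 31 - 20q + 3q^2 → -100 - 20q + 3q^2 = 0. The roots are q = -10/3 and q = 10; the profit-maximizing output is on the rising part of MC, so q* = 10.
Check: AVC at q = 10 is £31 ≤ P, so revenue covers variable cost.
Profit = P·q − TC = 131·10 − 387 = £923.

Produce at q = 10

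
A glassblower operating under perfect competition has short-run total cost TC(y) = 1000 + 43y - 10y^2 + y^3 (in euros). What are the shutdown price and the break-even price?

Shutdown price = €18; break-even price = €143

Shutdown price = min AVC. AVC = 43 - 10y + y^2, with vertex at y = 5 and minimum €18.
ATC = 1000/y + 43 - 10y + y^2. Setting dATC/dy = −1000/y^2 − 10 + 2y = 0 gives y = 10 (since 2·10^3 − 10·10^2 = 1000).
min ATC = 1000/10 + 43 − 10·10 + 10^2 = €143. That is the break-even price.
Between these two prices the firm operates at a loss; above €143 it earns a profit.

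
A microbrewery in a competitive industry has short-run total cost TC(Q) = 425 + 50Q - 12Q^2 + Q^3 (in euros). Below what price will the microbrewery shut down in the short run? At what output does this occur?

€14 per unit, at Q = 6

The shutdown price is the minimum of AVC. VC = 50Q - 12Q^2 + Q^3, so AVC = 50 - 12Q + Q^2.
dAVC/dQ = -12 + 2Q = 0 gives Q = 6. min AVC = 50 - 12·6 + 6^2 = 14.
For P < €14 the firm produces nothing.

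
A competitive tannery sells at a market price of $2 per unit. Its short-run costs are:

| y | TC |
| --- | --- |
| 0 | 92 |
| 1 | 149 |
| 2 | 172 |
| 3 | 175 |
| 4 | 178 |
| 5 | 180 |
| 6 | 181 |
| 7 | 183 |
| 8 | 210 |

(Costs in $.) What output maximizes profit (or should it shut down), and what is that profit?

Profit at each row (π = 2y − TC): y=0: -92; y=1: -147; y=2: -168; y=3: -169; y=4: -170; y=5: -170; y=6: -169; y=7: -169; y=8: -194.
Profit is highest at y = 0. Equivalently, the lowest AVC in the table is 91/7 ≈ $13 at y = 7, and P = $2 falls below it — price never covers variable cost, so the firm shuts down and loses only its fixed cost.

y = 0 (shut down); profit = -$92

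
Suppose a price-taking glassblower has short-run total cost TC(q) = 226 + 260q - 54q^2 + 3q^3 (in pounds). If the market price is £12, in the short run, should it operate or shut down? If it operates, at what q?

Shut down

From TC, MC = TC'(q) = 260 - 108q + 9q^2 and AVC = VC/q = 260 - 54q + 3q^2.
The AVC parabola has its vertex at q = 54/6 = 9, where AVC = 260 - 54·9 + 3·9^2 = £17.
Since P = £12 < min AVC = £17, price fails to cover variable cost at any output.
Shutting down limits the loss to fixed cost, £226.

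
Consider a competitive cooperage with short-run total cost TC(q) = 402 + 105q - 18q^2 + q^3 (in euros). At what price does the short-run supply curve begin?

€24 per unit

Short-run supply begins at min AVC. From VC = 105q - 18q^2 + q^3, AVC = 105 - 18q + q^2.
dAVC/dq = -18 + 2q = 0 gives q = 9. min AVC = 105 - 18·9 + 9^2 = 24.
For P < €24 the firm produces nothing.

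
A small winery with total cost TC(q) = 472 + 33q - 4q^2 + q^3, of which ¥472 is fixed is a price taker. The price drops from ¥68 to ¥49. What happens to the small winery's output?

AVC = 33 - 4q + q^2, minimized at q = 2 where min AVC = ¥29. MC = 33 - 8q + 3q^2.
At P = ¥68 ≥ min AVC, set P = MC on the rising branch: q = 5.
At P = ¥49 ≥ min AVC, set P = MC: q = 4. The firm stays open but cuts output.

Output falls from 5 to 4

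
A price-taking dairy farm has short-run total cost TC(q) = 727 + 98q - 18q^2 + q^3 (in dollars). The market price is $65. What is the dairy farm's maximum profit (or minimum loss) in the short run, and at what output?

Profit = -$243 at q = 11

AVC = 98 - 18q + q^2; min AVC = $17 at q = 9. Since P = $65 ≥ min AVC, the firm produces.
MC = 98 - 36q + 3q^2. Setting P = MC and taking the root on the rising branch gives q* = 11.
TR = 65·11 = 715. TC = 727 + 231 = 958. Profit = 715 − 958 = -$243.
That loss of $243 beats the $727 the firm would lose by shutting down; producing recovers $484 of fixed cost.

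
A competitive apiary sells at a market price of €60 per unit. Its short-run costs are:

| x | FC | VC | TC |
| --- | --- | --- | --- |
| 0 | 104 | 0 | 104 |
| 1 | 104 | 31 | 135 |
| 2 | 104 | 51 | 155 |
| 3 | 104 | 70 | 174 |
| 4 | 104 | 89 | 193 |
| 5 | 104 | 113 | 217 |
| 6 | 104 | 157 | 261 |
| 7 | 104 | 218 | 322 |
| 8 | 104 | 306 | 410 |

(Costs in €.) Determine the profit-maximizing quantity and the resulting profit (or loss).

Tabulate TR − TC: x=0: -104; x=1: -75; x=2: -35; x=3: 6; x=4: 47; x=5: 83; x=6: 99; x=7: 98; x=8: 70.
Profit is maximized at x = 6. AVC there is 157/6 = €26.17 ≤ P, so producing beats shutting down (which would give -€104).

x = 6; profit = €99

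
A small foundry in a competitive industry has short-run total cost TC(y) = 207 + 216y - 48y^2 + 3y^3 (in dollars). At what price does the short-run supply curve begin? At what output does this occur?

$24 per unit, at y = 8

The firm shuts down when price falls below the minimum of average variable cost. AVC = VC/y = 216 - 48y + 3y^2.
At the minimum of AVC, MC = AVC. MC = 216 - 96y + 9y^2; setting MC = AVC gives 6y^2 - 48y = 0, so y = 8. min AVC = 24.
So the shutdown price is $24.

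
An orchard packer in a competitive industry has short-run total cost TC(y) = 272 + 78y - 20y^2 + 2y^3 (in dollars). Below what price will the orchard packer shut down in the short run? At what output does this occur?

$28 per unit, at y = 5

The shutdown price is the minimum of AVC. VC = 78y - 20y^2 + 2y^3, so AVC = 78 - 20y + 2y^2.
At the minimum of AVC, MC = AVC. MC = 78 - 40y + 6y^2; setting MC = AVC gives 4y^2 - 20y = 0, so y = 5. min AVC = 28.
So the shutdown price is $28.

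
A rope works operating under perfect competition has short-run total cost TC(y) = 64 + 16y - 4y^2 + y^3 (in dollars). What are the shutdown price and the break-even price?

Shutdown price = min AVC. AVC = 16 - 4y + y^2, with vertex at y = 2 and minimum $12.
ATC = 64/y + 16 - 4y + y^2. Setting dATC/dy = −64/y^2 − 4 + 2y = 0 gives y = 4 (since 2·4^3 − 4·4^2 = 64).
min ATC = 64/4 + 16 − 4·4 + 4^2 = $32. That is the break-even price.
Between these two prices the firm operates at a loss; above $32 it earns a profit.

Shutdown price = $12; break-even price = $32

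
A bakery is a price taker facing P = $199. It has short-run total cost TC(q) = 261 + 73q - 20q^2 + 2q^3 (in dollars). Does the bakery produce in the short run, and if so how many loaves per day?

Variable cost is VC = 73q - 20q^2 + 2q^3, so AVC = VC/q = 73 - 20q + 2q^2 and MC = dTC/dq = 73 - 40q + 6q^2.
AVC hits its minimum where MC = AVC, at q = 5, giving min AVC = 73 - 20·5 + 2·5^2 = $23.
P = $199 exceeds min AVC = $23, so the firm stays open.
P = MC gives -126 - 40q + 6q^2 = 0, with roots -7/3 and 9. Take the larger (rising MC): q* = 9.
Check: AVC at q = 9 is $55 ≤ P, so revenue covers variable cost.
Profit = P·q − TC = 199·9 − 756 = $1035.

Produce at q = 9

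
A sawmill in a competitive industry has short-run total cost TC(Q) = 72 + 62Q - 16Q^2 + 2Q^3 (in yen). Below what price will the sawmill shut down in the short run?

¥30 per unit

The firm shuts down when price falls below the minimum of average variable cost. AVC = VC/Q = 62 - 16Q + 2Q^2.
dAVC/dQ = -16 + 4Q = 0 gives Q = 4. min AVC = 62 - 16·4 + 2·4^2 = 30.
For P < ¥30 the firm produces nothing.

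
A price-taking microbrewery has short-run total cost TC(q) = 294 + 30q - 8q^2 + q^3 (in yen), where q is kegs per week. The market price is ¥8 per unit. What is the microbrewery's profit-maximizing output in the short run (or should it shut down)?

Strip out fixed cost: VC = 30q - 8q^2 + q^3. Then AVC = 30 - 8q + q^2 and MC = 30 - 16q + 3q^2.
AVC hits its minimum where MC = AVC, at q = 4, giving min AVC = 30 - 8·4 + 4^2 = ¥14.
P = ¥8 lies below min AVC = ¥14; no output level covers variable cost.
Shutting down limits the loss to fixed cost, ¥294.

Shut down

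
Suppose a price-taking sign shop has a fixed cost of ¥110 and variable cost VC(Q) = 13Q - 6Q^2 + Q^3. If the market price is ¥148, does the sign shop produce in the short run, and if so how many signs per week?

Produce at Q = 9

From TC, MC = TC'(Q) = 13 - 12Q + 3Q^2 and AVC = VC/Q = 13 - 6Q + Q^2.
AVC hits its minimum where MC = AVC, at Q = 3, giving min AVC = 13 - 6·3 + 3^2 = ¥4.
Since P = ¥148 ≥ min AVC = ¥4, price covers variable cost and the firm should produce.
Solving P = MC: -135 - 12Q + 3Q^2 = 0 ⇒ Q = -5 or 9. On the upward-sloping branch, Q* = 9.
Check: AVC at Q = 9 is ¥40 ≤ P, so revenue covers variable cost.
Profit = P·Q − TC = 148·9 − 470 = ¥862.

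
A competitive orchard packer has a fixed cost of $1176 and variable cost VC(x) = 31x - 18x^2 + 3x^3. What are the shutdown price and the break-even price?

Shutdown price = min AVC. AVC = 31 - 18x + 3x^2, with vertex at x = 3 and minimum $4.
ATC = 1176/x + 31 - 18x + 3x^2. Setting dATC/dx = −1176/x^2 − 18 + 6x = 0 gives x = 7 (since 6·7^3 − 18·7^2 = 1176).
min ATC = 1176/7 + 31 − 18·7 + 3·7^2 = $220. That is the break-even price.
Between these two prices the firm operates at a loss; above $220 it earns a profit.

Shutdown price = $4; break-even price = $220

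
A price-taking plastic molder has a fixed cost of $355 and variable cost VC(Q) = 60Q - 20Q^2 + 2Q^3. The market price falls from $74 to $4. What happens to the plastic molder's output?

Output falls from 7 to 0 (the firm shuts down)

AVC = 60 - 20Q + 2Q^2, minimized at Q = 5 where min AVC = $10. MC = 60 - 40Q + 6Q^2.
At P = $74 ≥ min AVC, set P = MC on the rising branch: Q = 7.
At P = $4 < min AVC = $10, price no longer covers variable cost at any output, so the firm shuts down: Q = 0.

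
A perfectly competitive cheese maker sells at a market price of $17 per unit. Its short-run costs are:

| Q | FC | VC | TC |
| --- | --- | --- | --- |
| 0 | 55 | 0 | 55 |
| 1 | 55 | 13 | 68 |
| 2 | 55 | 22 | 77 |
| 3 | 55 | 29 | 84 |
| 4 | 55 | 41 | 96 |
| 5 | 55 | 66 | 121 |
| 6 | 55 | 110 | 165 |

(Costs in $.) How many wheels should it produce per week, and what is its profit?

Profit at each row (π = 17Q − TC): Q=0: -55; Q=1: -51; Q=2: -43; Q=3: -33; Q=4: -28; Q=5: -36; Q=6: -63.
Profit is maximized at Q = 4. AVC there is 41/4 = $10.25 ≤ P, so producing beats shutting down (which would give -$55).

Q = 4; profit = -$28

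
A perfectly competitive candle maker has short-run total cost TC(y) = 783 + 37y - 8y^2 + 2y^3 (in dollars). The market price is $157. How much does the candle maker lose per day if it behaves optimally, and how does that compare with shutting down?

Profit = -$207 at y = 6

AVC = 37 - 8y + 2y^2; min AVC = $29 at y = 2. Since P = $157 ≥ min AVC, the firm produces.
With MC = 37 - 16y + 6y^2, P = MC on the upward-sloping part at y* = 6.
TR = 157·6 = 942. TC = 783 + 366 = 1149. Profit = 942 − 1149 = -$207.
Shutting down would mean losing the fixed cost of $783, so operating at a loss of $207 is better by $576.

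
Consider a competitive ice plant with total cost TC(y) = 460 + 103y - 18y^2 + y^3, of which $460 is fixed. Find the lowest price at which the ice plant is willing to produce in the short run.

$22 per unit

The firm shuts down when price falls below the minimum of average variable cost. AVC = VC/y = 103 - 18y + y^2.
At the minimum of AVC, MC = AVC. MC = 103 - 36y + 3y^2; setting MC = AVC gives 2y^2 - 18y = 0, so y = 9. min AVC = 22.
For P < $22 the firm produces nothing.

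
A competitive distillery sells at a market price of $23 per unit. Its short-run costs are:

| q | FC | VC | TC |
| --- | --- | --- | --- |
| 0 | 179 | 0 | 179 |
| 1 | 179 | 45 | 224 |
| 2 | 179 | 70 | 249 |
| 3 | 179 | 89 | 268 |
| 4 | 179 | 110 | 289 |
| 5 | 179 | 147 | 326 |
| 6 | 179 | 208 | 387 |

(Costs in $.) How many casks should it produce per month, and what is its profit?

q = 0 (shut down); profit = -$179

Profit at each row (π = 23q − TC): q=0: -179; q=1: -201; q=2: -203; q=3: -199; q=4: -197; q=5: -211; q=6: -249.
Profit is highest at q = 0. Equivalently, the lowest AVC in the table is 110/4 ≈ $27.50 at q = 4, and P = $23 falls below it — price never covers variable cost, so the firm shuts down and loses only its fixed cost.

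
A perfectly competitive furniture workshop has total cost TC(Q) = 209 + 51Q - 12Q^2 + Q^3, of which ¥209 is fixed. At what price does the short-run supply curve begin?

The shutdown price is the minimum of AVC. VC = 51Q - 12Q^2 + Q^3, so AVC = 51 - 12Q + Q^2.
dAVC/dQ = -12 + 2Q = 0 gives Q = 6. min AVC = 51 - 12·6 + 6^2 = 15.
So the shutdown price is ¥15.

¥15 per unit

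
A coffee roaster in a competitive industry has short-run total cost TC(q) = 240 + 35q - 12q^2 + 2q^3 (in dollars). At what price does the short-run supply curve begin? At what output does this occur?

Short-run supply begins at min AVC. From VC = 35q - 12q^2 + 2q^3, AVC = 35 - 12q + 2q^2.
dAVC/dq = -12 + 4q = 0 gives q = 3. min AVC = 35 - 12·3 + 2·3^2 = 17.
The firm shuts down for any P below $17.

$17 per unit, at q = 3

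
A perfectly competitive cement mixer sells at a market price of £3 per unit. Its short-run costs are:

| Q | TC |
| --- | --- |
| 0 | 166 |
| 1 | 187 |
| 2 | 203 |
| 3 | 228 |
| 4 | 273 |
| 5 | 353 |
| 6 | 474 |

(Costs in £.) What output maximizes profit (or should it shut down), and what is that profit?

Q = 0 (shut down); profit = -£166

Profit at each row (π = 3Q − TC): Q=0: -166; Q=1: -184; Q=2: -197; Q=3: -219; Q=4: -261; Q=5: -338; Q=6: -456.
Profit is highest at Q = 0. Equivalently, the lowest AVC in the table is 37/2 ≈ £18.50 at Q = 2, and P = £3 falls below it — price never covers variable cost, so the firm shuts down and loses only its fixed cost.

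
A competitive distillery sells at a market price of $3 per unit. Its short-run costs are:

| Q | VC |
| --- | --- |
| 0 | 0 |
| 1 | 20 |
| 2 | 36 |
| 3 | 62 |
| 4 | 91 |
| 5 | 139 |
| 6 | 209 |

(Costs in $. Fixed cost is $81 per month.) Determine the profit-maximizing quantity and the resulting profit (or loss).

Q = 0 (shut down); profit = -$81

Compute π = P·Q − TC at each output: Q=0: -81; Q=1: -98; Q=2: -111; Q=3: -134; Q=4: -160; Q=5: -205; Q=6: -272.
Profit is highest at Q = 0. Equivalently, the lowest AVC in the table is 36/2 ≈ $18 at Q = 2, and P = $3 falls below it — price never covers variable cost, so the firm shuts down and loses only its fixed cost.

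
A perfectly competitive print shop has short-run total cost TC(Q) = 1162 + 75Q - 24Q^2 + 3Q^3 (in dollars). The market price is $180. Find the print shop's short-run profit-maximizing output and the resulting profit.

Profit = -$280 at Q = 7

AVC = 75 - 24Q + 3Q^2; min AVC = $27 at Q = 4. Since P = $180 ≥ min AVC, the firm produces.
With MC = 75 - 48Q + 9Q^2, P = MC on the upward-sloping part at Q* = 7.
TR = 180·7 = 1260. TC = 1162 + 378 = 1540. Profit = 1260 − 1540 = -$280.
That loss of $280 beats the $1162 the firm would lose by shutting down; producing recovers $882 of fixed cost.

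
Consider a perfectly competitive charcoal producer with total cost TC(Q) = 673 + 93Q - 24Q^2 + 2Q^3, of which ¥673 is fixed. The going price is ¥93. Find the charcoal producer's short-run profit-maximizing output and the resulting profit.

AVC = 93 - 24Q + 2Q^2; min AVC = ¥21 at Q = 6. Since P = ¥93 ≥ min AVC, the firm produces.
MC = 93 - 48Q + 6Q^2. Setting P = MC and taking the root on the rising branch gives Q* = 8.
TR = 93·8 = 744. TC = 673 + 232 = 905. Profit = 744 − 905 = -¥161.
Shutting down would mean losing the fixed cost of ¥673, so operating at a loss of ¥161 is better by ¥512.

Profit = -¥161 at Q = 8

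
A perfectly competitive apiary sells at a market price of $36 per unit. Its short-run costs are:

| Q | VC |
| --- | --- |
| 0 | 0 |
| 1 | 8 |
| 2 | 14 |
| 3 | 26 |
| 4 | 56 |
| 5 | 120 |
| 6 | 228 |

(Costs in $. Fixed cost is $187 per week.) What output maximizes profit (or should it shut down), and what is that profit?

Tabulate TR − TC: Q=0: -187; Q=1: -159; Q=2: -129; Q=3: -105; Q=4: -99; Q=5: -127; Q=6: -199.
Profit is maximized at Q = 4. AVC there is 56/4 = $14 ≤ P, so producing beats shutting down (which would give -$187).

Q = 4; profit = -$99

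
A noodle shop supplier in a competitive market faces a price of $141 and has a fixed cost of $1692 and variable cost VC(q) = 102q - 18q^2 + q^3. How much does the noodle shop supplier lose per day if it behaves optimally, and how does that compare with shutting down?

AVC = 102 - 18q + q^2; min AVC = $21 at q = 9. Since P = $141 ≥ min AVC, the firm produces.
MC = 102 - 36q + 3q^2. Setting P = MC and taking the root on the rising branch gives q* = 13.
TR = 141·13 = 1833. TC = 1692 + 481 = 2173. Profit = 1833 − 2173 = -$340.
That loss of $340 beats the $1692 the firm would lose by shutting down; producing recovers $1352 of fixed cost.

Profit = -$340 at q = 13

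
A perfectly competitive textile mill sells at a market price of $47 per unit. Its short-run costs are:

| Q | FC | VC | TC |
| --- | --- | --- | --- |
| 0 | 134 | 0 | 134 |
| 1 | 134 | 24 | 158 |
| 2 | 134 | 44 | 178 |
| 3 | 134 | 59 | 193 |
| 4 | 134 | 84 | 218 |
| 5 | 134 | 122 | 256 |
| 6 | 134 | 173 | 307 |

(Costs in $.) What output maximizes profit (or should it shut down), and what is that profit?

Q = 5; profit = -$21

Tabulate TR − TC: Q=0: -134; Q=1: -111; Q=2: -84; Q=3: -52; Q=4: -30; Q=5: -21; Q=6: -25.
Profit is maximized at Q = 5. AVC there is 122/5 = $24.40 ≤ P, so producing beats shutting down (which would give -$134).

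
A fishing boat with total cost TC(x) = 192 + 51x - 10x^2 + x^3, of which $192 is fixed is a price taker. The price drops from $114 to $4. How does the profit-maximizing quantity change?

Output falls from 9 to 0 (the firm shuts down)

AVC = 51 - 10x + x^2, minimized at x = 5 where min AVC = $26. MC = 51 - 20x + 3x^2.
At P = $114 ≥ min AVC, set P = MC on the rising branch: x = 9.
At P = $4 < min AVC = $26, price no longer covers variable cost at any output, so the firm shuts down: x = 0.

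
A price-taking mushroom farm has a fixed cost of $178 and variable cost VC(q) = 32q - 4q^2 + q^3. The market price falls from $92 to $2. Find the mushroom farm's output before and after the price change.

MC = 32 - 8q + 3q^2; the shutdown threshold is min AVC = $28 (at q = 2).
At P = $92 ≥ min AVC, set P = MC on the rising branch: q = 6.
At P = $2 < min AVC = $28, price no longer covers variable cost at any output, so the firm shuts down: q = 0.

Output falls from 6 to 0 (the firm shuts down)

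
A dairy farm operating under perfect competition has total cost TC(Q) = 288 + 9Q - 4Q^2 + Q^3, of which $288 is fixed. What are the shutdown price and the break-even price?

Shutdown price = min AVC. AVC = 9 - 4Q + Q^2, with vertex at Q = 2 and minimum $5.
ATC = 288/Q + 9 - 4Q + Q^2. Setting dATC/dQ = −288/Q^2 − 4 + 2Q = 0 gives Q = 6 (since 2·6^3 − 4·6^2 = 288).
min ATC = 288/6 + 9 − 4·6 + 6^2 = $69. That is the break-even price.
For $5 ≤ P < $69 the firm produces at a loss; below $5 it shuts down.

Shutdown price = $5; break-even price = $69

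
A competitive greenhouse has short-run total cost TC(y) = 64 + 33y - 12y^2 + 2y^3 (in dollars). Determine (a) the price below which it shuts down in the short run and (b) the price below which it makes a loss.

Shutdown price = $15; break-even price = $33

Shutdown price = min AVC. AVC = 33 - 12y + 2y^2, with vertex at y = 3 and minimum $15.
ATC = 64/y + 33 - 12y + 2y^2. Setting dATC/dy = −64/y^2 − 12 + 4y = 0 gives y = 4 (since 4·4^3 − 12·4^2 = 64).
min ATC = 64/4 + 33 − 12·4 + 2·4^2 = $33. That is the break-even price.
Between these two prices the firm operates at a loss; above $33 it earns a profit.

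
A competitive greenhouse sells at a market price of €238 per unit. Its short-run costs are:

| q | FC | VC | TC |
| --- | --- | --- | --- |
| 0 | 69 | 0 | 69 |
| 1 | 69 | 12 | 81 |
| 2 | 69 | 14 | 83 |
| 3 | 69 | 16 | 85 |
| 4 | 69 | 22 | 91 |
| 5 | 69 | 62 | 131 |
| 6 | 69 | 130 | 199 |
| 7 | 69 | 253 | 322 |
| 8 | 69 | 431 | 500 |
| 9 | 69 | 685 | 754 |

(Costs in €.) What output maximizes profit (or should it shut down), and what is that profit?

Compute π = P·q − TC at each output: q=0: -69; q=1: 157; q=2: 393; q=3: 629; q=4: 861; q=5: 1059; q=6: 1229; q=7: 1344; q=8: 1404; q=9: 1388.
Profit is maximized at q = 8. AVC there is 431/8 = €53.88 ≤ P, so producing beats shutting down (which would give -€69).

q = 8; profit = €1404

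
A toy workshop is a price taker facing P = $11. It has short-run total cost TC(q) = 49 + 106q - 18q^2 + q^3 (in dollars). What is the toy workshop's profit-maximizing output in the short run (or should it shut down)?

Variable cost is VC = 106q - 18q^2 + q^3, so AVC = VC/q = 106 - 18q + q^2 and MC = dTC/dq = 106 - 36q + 3q^2.
AVC is minimized where dAVC/dq = -18 + 2q = 0, at q = 9; min AVC = 106 - 18·9 + 9^2 = $25.
With P < min AVC ($11 < $25), every unit sold adds to the loss.
The firm minimizes its loss by shutting down and losing only its fixed cost of $49.

Shut down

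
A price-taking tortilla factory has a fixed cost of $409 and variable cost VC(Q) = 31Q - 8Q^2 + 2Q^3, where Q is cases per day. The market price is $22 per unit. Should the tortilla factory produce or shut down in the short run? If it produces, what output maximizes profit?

Shut down

Strip out fixed cost: VC = 31Q - 8Q^2 + 2Q^3. Then AVC = 31 - 8Q + 2Q^2 and MC = 31 - 16Q + 6Q^2.
AVC hits its minimum where MC = AVC, at Q = 2, giving min AVC = 31 - 8·2 + 2·2^2 = $23.
With P < min AVC ($22 < $23), every unit sold adds to the loss.
The firm minimizes its loss by shutting down and losing only its fixed cost of $409.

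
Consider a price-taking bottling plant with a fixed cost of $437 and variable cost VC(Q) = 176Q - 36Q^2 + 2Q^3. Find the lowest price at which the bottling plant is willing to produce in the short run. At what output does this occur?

The shutdown price is the minimum of AVC. VC = 176Q - 36Q^2 + 2Q^3, so AVC = 176 - 36Q + 2Q^2.
At the minimum of AVC, MC = AVC. MC = 176 - 72Q + 6Q^2; setting MC = AVC gives 4Q^2 - 36Q = 0, so Q = 9. min AVC = 14.
So the shutdown price is $14.

$14 per unit, at Q = 9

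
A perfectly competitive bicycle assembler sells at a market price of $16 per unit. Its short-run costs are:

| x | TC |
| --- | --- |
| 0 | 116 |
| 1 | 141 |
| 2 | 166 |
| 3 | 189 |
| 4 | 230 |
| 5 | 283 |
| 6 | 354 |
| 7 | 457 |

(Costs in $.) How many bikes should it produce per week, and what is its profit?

x = 0 (shut down); profit = -$116

Compute π = P·x − TC at each output: x=0: -116; x=1: -125; x=2: -134; x=3: -141; x=4: -166; x=5: -203; x=6: -258; x=7: -345.
Profit is highest at x = 0. Equivalently, the lowest AVC in the table is 73/3 ≈ $24.33 at x = 3, and P = $16 falls below it — price never covers variable cost, so the firm shuts down and loses only its fixed cost.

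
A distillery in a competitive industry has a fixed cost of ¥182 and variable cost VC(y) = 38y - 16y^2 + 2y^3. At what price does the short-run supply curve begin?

The shutdown price is the minimum of AVC. VC = 38y - 16y^2 + 2y^3, so AVC = 38 - 16y + 2y^2.
dAVC/dy = -16 + 4y = 0 gives y = 4. min AVC = 38 - 16·4 + 2·4^2 = 6.
The firm shuts down for any P below ¥6.

¥6 per unit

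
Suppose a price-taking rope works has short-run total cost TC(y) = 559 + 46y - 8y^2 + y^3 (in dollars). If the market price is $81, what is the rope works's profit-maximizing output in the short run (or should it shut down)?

Produce at y = 7

Strip out fixed cost: VC = 46y - 8y^2 + y^3. Then AVC = 46 - 8y + y^2 and MC = 46 - 16y + 3y^2.
The AVC parabola has its vertex at y = 8/2 = 4, where AVC = 46 - 8·4 + 4^2 = $30.
Since P = $81 ≥ min AVC = $30, price covers variable cost and the firm should produce.
Set P = MC: 81 = 46 - 16y + 3y^2 → -35 - 16y + 3y^2 = 0. The roots are y = -5/3 and y = 7; the profit-maximizing output is on the rising part of MC, so y* = 7.
Check: AVC at y = 7 is $39 ≤ P, so revenue covers variable cost.
Profit = P·y − TC = 81·7 − 832 = -$265, a loss, but smaller than the $559 fixed cost the firm would lose by shutting down.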